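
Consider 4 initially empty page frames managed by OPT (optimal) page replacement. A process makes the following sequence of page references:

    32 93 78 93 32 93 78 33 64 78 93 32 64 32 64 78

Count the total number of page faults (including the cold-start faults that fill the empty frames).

32 → miss, frames (32)
93 → miss, frames (32 93)
78 → miss, frames (32 93 78)
93 → hit
32 → hit
93 → hit
78 → hit
33 → miss, frames (32 93 78 33)
64 → miss, evict 33, frames (32 93 78 64)
78 → hit
93 → hit
32 → hit
64 → hit
32 → hit
64 → hit
78 → hit
Page faults: 5.

5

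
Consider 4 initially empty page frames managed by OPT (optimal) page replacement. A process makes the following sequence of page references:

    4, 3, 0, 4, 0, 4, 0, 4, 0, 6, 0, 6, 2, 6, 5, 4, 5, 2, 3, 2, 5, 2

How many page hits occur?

16

4 → miss, frames (4)
3 → miss, frames (4 3)
0 → miss, frames (4 3 0)
4 → hit
0 → hit
4 → hit
0 → hit
4 → hit
0 → hit
6 → miss, frames (4 3 0 6)
0 → hit
6 → hit
2 → miss, evict 0, frames (4 3 6 2)
6 → hit
5 → miss, evict 6, frames (4 3 2 5)
4 → hit
5 → hit
2 → hit
3 → hit
2 → hit
5 → hit
2 → hit
Hits: 16.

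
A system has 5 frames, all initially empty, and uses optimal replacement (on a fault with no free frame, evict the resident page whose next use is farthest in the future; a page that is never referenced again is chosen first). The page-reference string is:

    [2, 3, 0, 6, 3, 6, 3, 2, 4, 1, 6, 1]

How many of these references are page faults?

2: fault, frames (2)
3: fault, frames (2 3)
0: fault, frames (2 3 0)
6: fault, frames (2 3 0 6)
3: hit
6: hit
3: hit
2: hit
4: fault, frames (2 3 0 6 4)
1: fault, evict 4, frames (2 3 0 6 1)
6: hit
1: hit
Page faults: 6.

6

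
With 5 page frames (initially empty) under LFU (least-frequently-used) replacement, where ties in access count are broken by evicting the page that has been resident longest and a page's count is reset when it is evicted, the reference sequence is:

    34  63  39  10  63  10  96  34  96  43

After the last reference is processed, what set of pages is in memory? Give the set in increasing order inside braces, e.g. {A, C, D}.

34 → miss, frames (34)
63 → miss, frames (34 63)
39 → miss, frames (34 63 39)
10 → miss, frames (34 63 39 10)
63 → hit
10 → hit
96 → miss, frames (34 63 39 10 96)
34 → hit
96 → hit
43 → miss, evict 39, frames (34 63 10 96 43)

{10, 34, 43, 63, 96}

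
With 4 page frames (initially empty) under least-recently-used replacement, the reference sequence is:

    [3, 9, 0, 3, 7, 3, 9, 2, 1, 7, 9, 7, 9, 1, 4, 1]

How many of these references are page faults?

3 -> fault, frames {3}
9 -> fault, frames {3,9}
0 -> fault, frames {3,9,0}
3 -> hit
7 -> fault, frames {9,0,3,7}
3 -> hit
9 -> hit
2 -> fault, evict 0, frames {7,3,9,2}
1 -> fault, evict 7, frames {3,9,2,1}
7 -> fault, evict 3, frames {9,2,1,7}
9 -> hit
7 -> hit
9 -> hit
1 -> hit
4 -> fault, evict 2, frames {7,9,1,4}
1 -> hit
Page faults: 8.

8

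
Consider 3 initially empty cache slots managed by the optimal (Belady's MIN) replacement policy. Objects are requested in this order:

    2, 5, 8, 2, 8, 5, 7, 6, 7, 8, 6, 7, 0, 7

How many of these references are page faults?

2 -> fault, frames (2)
5 -> fault, frames (2 5)
8 -> fault, frames (2 5 8)
2 -> hit
8 -> hit
5 -> hit
7 -> fault, evict 5, frames (2 8 7)
6 -> fault, evict 2, frames (8 7 6)
7 -> hit
8 -> hit
6 -> hit
7 -> hit
0 -> fault, evict 6, frames (8 7 0)
7 -> hit
Page faults: 6.

6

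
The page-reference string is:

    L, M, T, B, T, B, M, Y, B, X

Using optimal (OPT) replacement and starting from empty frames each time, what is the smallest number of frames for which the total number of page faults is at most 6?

f=1: 10 faults
f=2: 7 faults
f=3: 6 faults
f=4: 6 faults
f=5: 6 faults
f=6: 6 faults
Smallest f with faults ≤ 6 is 3.

3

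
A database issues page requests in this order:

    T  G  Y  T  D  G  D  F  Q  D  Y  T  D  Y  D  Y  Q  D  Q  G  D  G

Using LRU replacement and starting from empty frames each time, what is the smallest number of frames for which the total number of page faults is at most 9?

f=1: 22 faults
f=2: 17 faults
f=3: 11 faults
f=4: 9 faults
f=5: 9 faults
f=6: 6 faults
Smallest f with faults ≤ 9 is 4.

4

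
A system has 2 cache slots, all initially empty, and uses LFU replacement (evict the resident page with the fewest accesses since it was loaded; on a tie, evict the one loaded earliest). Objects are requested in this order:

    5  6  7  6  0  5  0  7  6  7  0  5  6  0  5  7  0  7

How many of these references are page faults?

5 → fault, frames (5)
6 → fault, frames (5 6)
7 → fault, evict 5, frames (6 7)
6 → hit
0 → fault, evict 7, frames (6 0)
5 → fault, evict 0, frames (6 5)
0 → fault, evict 5, frames (6 0)
7 → fault, evict 0, frames (6 7)
6 → hit
7 → hit
0 → fault, evict 7, frames (6 0)
5 → fault, evict 0, frames (6 5)
6 → hit
0 → fault, evict 5, frames (6 0)
5 → fault, evict 0, frames (6 5)
7 → fault, evict 5, frames (6 7)
0 → fault, evict 7, frames (6 0)
7 → fault, evict 0, frames (6 7)
Page faults: 14.

14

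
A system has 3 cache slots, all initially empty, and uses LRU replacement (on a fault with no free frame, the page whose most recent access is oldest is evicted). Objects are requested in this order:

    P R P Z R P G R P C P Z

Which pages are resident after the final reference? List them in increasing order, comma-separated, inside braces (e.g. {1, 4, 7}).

{C, P, Z}

P -> fault, frames [P]
R -> fault, frames [P, R]
P -> hit
Z -> fault, frames [R, P, Z]
R -> hit
P -> hit
G -> fault, evict Z, frames [R, P, G]
R -> hit
P -> hit
C -> fault, evict G, frames [R, P, C]
P -> hit
Z -> fault, evict R, frames [C, P, Z]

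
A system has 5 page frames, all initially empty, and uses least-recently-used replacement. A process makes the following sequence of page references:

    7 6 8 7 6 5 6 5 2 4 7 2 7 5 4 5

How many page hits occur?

7 -> miss, frames (7)
6 -> miss, frames (7 6)
8 -> miss, frames (7 6 8)
7 -> hit
6 -> hit
5 -> miss, frames (8 7 6 5)
6 -> hit
5 -> hit
2 -> miss, frames (8 7 6 5 2)
4 -> miss, evict 8, frames (7 6 5 2 4)
7 -> hit
2 -> hit
7 -> hit
5 -> hit
4 -> hit
5 -> hit
Hits: 10.

10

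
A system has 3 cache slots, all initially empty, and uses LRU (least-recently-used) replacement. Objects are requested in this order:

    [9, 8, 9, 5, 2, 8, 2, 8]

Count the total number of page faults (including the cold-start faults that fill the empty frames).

9: fault, frames (9)
8: fault, frames (9 8)
9: hit
5: fault, frames (8 9 5)
2: fault, evict 8, frames (9 5 2)
8: fault, evict 9, frames (5 2 8)
2: hit
8: hit
Page faults: 5.

5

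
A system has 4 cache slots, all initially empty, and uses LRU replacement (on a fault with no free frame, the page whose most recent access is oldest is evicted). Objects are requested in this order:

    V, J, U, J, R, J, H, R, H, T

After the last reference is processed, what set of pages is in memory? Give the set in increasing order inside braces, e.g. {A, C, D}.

{H, J, R, T}

V: miss, frames (V)
J: miss, frames (V J)
U: miss, frames (V J U)
J: hit
R: miss, frames (V U J R)
J: hit
H: miss, evict V, frames (U R J H)
R: hit
H: hit
T: miss, evict U, frames (J R H T)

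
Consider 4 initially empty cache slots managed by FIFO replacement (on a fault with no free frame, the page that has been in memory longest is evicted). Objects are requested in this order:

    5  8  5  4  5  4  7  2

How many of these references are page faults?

5

5 -> fault, frames {5}
8 -> fault, frames {5,8}
5 -> hit
4 -> fault, frames {5,8,4}
5 -> hit
4 -> hit
7 -> fault, frames {5,8,4,7}
2 -> fault, evict 5, frames {8,4,7,2}
Page faults: 5.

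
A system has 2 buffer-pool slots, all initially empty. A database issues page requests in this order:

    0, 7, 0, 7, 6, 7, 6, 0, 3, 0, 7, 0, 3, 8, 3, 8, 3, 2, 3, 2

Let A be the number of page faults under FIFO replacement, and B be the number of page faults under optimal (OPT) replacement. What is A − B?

Under FIFO: F F . . F . . F F . F F F F . . . F F . → 11 faults.
Under OPT: F F . . F . . F F . F . F F . . . F . . → 9 faults.
A − B = 11 − 9 = 2.

2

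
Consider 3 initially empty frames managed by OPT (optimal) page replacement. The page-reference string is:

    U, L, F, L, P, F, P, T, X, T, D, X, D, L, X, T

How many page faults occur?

8

U -> miss, frames [U]
L -> miss, frames [U, L]
F -> miss, frames [U, L, F]
L -> hit
P -> miss, evict U, frames [L, F, P]
F -> hit
P -> hit
T -> miss, evict P, frames [L, F, T]
X -> miss, evict F, frames [L, T, X]
T -> hit
D -> miss, evict T, frames [L, X, D]
X -> hit
D -> hit
L -> hit
X -> hit
T -> miss, evict D, frames [L, X, T]
Page faults: 8.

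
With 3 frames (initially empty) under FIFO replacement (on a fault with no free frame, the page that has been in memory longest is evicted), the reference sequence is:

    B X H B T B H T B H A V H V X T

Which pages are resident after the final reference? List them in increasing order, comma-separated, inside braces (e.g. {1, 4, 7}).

{H, T, X}

B → miss, frames {B}
X → miss, frames {B,X}
H → miss, frames {B,X,H}
B → hit
T → miss, evict B, frames {X,H,T}
B → miss, evict X, frames {H,T,B}
H → hit
T → hit
B → hit
H → hit
A → miss, evict H, frames {T,B,A}
V → miss, evict T, frames {B,A,V}
H → miss, evict B, frames {A,V,H}
V → hit
X → miss, evict A, frames {V,H,X}
T → miss, evict V, frames {H,X,T}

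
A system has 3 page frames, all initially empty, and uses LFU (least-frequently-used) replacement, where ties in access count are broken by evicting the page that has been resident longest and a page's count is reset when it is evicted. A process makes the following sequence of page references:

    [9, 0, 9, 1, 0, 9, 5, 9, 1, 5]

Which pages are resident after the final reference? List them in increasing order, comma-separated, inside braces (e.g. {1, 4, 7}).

{0, 5, 9}

9 → fault, frames [9]
0 → fault, frames [9, 0]
9 → hit
1 → fault, frames [9, 0, 1]
0 → hit
9 → hit
5 → fault, evict 1, frames [9, 0, 5]
9 → hit
1 → fault, evict 5, frames [9, 0, 1]
5 → fault, evict 1, frames [9, 0, 5]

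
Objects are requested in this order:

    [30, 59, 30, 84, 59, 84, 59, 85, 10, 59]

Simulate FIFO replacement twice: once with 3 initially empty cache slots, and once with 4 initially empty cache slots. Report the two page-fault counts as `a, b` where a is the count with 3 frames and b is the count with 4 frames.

3 frames: F F . F . . . F F F → 6 faults.
4 frames: F F . F . . . F F . → 5 faults.
5 < 6: adding a frame reduced faults, as is typical.

6, 5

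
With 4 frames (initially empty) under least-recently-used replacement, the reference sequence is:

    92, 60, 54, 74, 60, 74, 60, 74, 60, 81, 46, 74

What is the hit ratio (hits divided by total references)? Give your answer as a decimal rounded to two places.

0.50

92 → fault, frames {92}
60 → fault, frames {92,60}
54 → fault, frames {92,60,54}
74 → fault, frames {92,60,54,74}
60 → hit
74 → hit
60 → hit
74 → hit
60 → hit
81 → fault, evict 92, frames {54,74,60,81}
46 → fault, evict 54, frames {74,60,81,46}
74 → hit
Hits: 6 of 12 references → 6/12 = 0.5000.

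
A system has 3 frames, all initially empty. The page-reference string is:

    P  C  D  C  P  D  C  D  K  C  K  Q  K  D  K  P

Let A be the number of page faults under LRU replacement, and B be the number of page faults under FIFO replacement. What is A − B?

Under LRU: F F F . . . . . F . . F . F . F → 7 faults.
Under FIFO: F F F . . . . . F . . F . . . F → 6 faults.
A − B = 7 − 6 = 1.

1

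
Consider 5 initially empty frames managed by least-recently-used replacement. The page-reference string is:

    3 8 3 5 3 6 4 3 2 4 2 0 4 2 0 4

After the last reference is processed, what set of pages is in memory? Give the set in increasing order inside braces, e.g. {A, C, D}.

{0, 2, 3, 4, 6}

3: miss, frames {3}
8: miss, frames {3,8}
3: hit
5: miss, frames {8,3,5}
3: hit
6: miss, frames {8,5,3,6}
4: miss, frames {8,5,3,6,4}
3: hit
2: miss, evict 8, frames {5,6,4,3,2}
4: hit
2: hit
0: miss, evict 5, frames {6,3,4,2,0}
4: hit
2: hit
0: hit
4: hit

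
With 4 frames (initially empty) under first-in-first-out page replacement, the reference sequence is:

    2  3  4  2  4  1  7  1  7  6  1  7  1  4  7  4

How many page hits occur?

2: miss, frames [2]
3: miss, frames [2, 3]
4: miss, frames [2, 3, 4]
2: hit
4: hit
1: miss, frames [2, 3, 4, 1]
7: miss, evict 2, frames [3, 4, 1, 7]
1: hit
7: hit
6: miss, evict 3, frames [4, 1, 7, 6]
1: hit
7: hit
1: hit
4: hit
7: hit
4: hit
Hits: 10.

10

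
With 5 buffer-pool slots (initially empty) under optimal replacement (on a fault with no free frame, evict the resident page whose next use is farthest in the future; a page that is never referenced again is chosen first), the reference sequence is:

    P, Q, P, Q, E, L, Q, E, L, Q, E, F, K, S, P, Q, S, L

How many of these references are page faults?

7

P → miss, frames (P)
Q → miss, frames (P Q)
P → hit
Q → hit
E → miss, frames (P Q E)
L → miss, frames (P Q E L)
Q → hit
E → hit
L → hit
Q → hit
E → hit
F → miss, frames (P Q E L F)
K → miss, evict F, frames (P Q E L K)
S → miss, evict K, frames (P Q E L S)
P → hit
Q → hit
S → hit
L → hit
Page faults: 7.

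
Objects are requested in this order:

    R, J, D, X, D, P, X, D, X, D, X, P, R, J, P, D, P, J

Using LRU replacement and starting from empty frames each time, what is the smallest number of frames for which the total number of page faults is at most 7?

5

f=1: 18 faults
f=2: 13 faults
f=3: 8 faults
f=4: 8 faults
f=5: 5 faults
Smallest f with faults ≤ 7 is 5.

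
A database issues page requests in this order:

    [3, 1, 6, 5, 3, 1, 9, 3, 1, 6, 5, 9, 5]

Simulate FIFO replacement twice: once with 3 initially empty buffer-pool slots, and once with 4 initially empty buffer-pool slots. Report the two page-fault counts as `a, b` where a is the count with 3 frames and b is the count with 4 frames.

3 frames: F F F F F F F . . F F . . → 9 faults.
4 frames: F F F F . . F F F F F F . → 10 faults.
10 > 9: adding a frame increased faults — Belady's anomaly.

9, 10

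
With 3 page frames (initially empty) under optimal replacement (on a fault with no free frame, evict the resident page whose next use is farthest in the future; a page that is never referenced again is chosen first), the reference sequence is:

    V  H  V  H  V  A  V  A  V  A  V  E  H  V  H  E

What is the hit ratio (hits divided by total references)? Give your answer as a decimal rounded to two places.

0.75

V: fault, frames (V)
H: fault, frames (V H)
V: hit
H: hit
V: hit
A: fault, frames (V H A)
V: hit
A: hit
V: hit
A: hit
V: hit
E: fault, evict A, frames (V H E)
H: hit
V: hit
H: hit
E: hit
Hits: 12 of 16 references → 12/16 = 0.7500.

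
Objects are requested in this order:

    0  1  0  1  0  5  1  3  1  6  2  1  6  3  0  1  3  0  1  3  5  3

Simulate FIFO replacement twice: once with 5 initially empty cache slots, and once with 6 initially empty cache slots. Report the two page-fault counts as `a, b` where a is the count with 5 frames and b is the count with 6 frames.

10, 6

5 frames: F F . . . F . F . F F . . . F F . . . . F F → 10 faults.
6 frames: F F . . . F . F . F F . . . . . . . . . . . → 6 faults.
6 < 10: adding a frame reduced faults, as is typical.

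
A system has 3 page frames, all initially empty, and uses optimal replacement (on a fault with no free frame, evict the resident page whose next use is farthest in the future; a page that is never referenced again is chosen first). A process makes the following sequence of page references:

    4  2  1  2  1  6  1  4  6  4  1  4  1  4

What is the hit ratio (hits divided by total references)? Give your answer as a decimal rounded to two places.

0.71

4 -> miss, frames [4]
2 -> miss, frames [4, 2]
1 -> miss, frames [4, 2, 1]
2 -> hit
1 -> hit
6 -> miss, evict 2, frames [4, 1, 6]
1 -> hit
4 -> hit
6 -> hit
4 -> hit
1 -> hit
4 -> hit
1 -> hit
4 -> hit
Hits: 10 of 14 references → 10/14 = 0.7143.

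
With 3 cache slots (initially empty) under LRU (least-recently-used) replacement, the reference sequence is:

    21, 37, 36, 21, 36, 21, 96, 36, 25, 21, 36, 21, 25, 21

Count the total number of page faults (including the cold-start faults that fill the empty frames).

21 -> miss, frames (21)
37 -> miss, frames (21 37)
36 -> miss, frames (21 37 36)
21 -> hit
36 -> hit
21 -> hit
96 -> miss, evict 37, frames (36 21 96)
36 -> hit
25 -> miss, evict 21, frames (96 36 25)
21 -> miss, evict 96, frames (36 25 21)
36 -> hit
21 -> hit
25 -> hit
21 -> hit
Page faults: 6.

6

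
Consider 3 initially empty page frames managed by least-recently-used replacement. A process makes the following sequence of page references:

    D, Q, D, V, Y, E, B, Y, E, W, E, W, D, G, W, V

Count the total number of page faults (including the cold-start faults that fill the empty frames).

D -> fault, frames (D)
Q -> fault, frames (D Q)
D -> hit
V -> fault, frames (Q D V)
Y -> fault, evict Q, frames (D V Y)
E -> fault, evict D, frames (V Y E)
B -> fault, evict V, frames (Y E B)
Y -> hit
E -> hit
W -> fault, evict B, frames (Y E W)
E -> hit
W -> hit
D -> fault, evict Y, frames (E W D)
G -> fault, evict E, frames (W D G)
W -> hit
V -> fault, evict D, frames (G W V)
Page faults: 10.

10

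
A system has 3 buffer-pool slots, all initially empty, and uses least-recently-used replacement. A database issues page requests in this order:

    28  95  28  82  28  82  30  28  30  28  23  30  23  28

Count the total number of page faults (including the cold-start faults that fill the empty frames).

5

28 -> miss, frames {28}
95 -> miss, frames {28,95}
28 -> hit
82 -> miss, frames {95,28,82}
28 -> hit
82 -> hit
30 -> miss, evict 95, frames {28,82,30}
28 -> hit
30 -> hit
28 -> hit
23 -> miss, evict 82, frames {30,28,23}
30 -> hit
23 -> hit
28 -> hit
Page faults: 5.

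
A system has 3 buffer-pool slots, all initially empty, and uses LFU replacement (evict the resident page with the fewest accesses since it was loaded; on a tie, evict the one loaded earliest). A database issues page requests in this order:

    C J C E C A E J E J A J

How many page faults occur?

C -> miss, frames [C]
J -> miss, frames [C, J]
C -> hit
E -> miss, frames [C, J, E]
C -> hit
A -> miss, evict J, frames [C, E, A]
E -> hit
J -> miss, evict A, frames [C, E, J]
E -> hit
J -> hit
A -> miss, evict J, frames [C, E, A]
J -> miss, evict A, frames [C, E, J]
Page faults: 7.

7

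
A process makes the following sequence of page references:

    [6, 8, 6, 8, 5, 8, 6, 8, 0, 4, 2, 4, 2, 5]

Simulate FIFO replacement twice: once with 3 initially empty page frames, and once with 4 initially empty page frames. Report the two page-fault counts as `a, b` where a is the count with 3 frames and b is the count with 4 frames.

3 frames: F F . . F . . . F F F . . F → 7 faults.
4 frames: F F . . F . . . F F F . . . → 6 faults.
6 < 7: adding a frame reduced faults, as is typical.

7, 6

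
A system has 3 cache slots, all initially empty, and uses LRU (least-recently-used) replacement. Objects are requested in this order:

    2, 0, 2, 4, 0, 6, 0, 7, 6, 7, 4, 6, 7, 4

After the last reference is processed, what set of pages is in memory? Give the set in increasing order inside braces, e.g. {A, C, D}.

{4, 6, 7}

2: miss, frames (2)
0: miss, frames (2 0)
2: hit
4: miss, frames (0 2 4)
0: hit
6: miss, evict 2, frames (4 0 6)
0: hit
7: miss, evict 4, frames (6 0 7)
6: hit
7: hit
4: miss, evict 0, frames (6 7 4)
6: hit
7: hit
4: hit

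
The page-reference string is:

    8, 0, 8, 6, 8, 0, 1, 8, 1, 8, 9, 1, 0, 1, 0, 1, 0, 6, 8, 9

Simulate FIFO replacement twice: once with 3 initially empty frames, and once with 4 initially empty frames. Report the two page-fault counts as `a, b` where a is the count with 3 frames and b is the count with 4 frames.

3 frames: F F . F . . F F . . F . F F . . . F F F → 11 faults.
4 frames: F F . F . . F . . . F . . . . . . . F . → 6 faults.
6 < 11: adding a frame reduced faults, as is typical.

11, 6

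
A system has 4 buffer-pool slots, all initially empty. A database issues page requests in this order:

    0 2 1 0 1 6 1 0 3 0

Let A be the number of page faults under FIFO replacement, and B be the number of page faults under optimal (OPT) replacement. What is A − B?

Under FIFO: F F F . . F . . F F → 6 faults.
Under OPT: F F F . . F . . F . → 5 faults.
A − B = 6 − 5 = 1.

1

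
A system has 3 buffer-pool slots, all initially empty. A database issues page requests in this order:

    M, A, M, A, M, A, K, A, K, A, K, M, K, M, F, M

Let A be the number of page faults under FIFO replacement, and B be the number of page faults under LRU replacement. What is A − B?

1

Under FIFO: F F . . . . F . . . . . . . F F → 5 faults.
Under LRU: F F . . . . F . . . . . . . F . → 4 faults.
A − B = 5 − 4 = 1.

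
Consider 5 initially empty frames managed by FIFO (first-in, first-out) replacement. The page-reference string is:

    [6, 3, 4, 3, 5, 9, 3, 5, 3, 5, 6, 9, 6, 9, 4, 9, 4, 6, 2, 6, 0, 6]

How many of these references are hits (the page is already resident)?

6 -> miss, frames (6)
3 -> miss, frames (6 3)
4 -> miss, frames (6 3 4)
3 -> hit
5 -> miss, frames (6 3 4 5)
9 -> miss, frames (6 3 4 5 9)
3 -> hit
5 -> hit
3 -> hit
5 -> hit
6 -> hit
9 -> hit
6 -> hit
9 -> hit
4 -> hit
9 -> hit
4 -> hit
6 -> hit
2 -> miss, evict 6, frames (3 4 5 9 2)
6 -> miss, evict 3, frames (4 5 9 2 6)
0 -> miss, evict 4, frames (5 9 2 6 0)
6 -> hit
Hits: 14.

14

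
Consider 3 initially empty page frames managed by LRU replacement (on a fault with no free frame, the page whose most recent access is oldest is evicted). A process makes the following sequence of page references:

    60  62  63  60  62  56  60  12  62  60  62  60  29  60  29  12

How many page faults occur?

60 -> fault, frames [60]
62 -> fault, frames [60, 62]
63 -> fault, frames [60, 62, 63]
60 -> hit
62 -> hit
56 -> fault, evict 63, frames [60, 62, 56]
60 -> hit
12 -> fault, evict 62, frames [56, 60, 12]
62 -> fault, evict 56, frames [60, 12, 62]
60 -> hit
62 -> hit
60 -> hit
29 -> fault, evict 12, frames [62, 60, 29]
60 -> hit
29 -> hit
12 -> fault, evict 62, frames [60, 29, 12]
Page faults: 8.

8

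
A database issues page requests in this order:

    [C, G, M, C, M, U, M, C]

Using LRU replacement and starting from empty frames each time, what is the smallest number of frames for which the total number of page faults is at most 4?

3

f=1: 8 faults
f=2: 6 faults
f=3: 4 faults
f=4: 4 faults
Smallest f with faults ≤ 4 is 3.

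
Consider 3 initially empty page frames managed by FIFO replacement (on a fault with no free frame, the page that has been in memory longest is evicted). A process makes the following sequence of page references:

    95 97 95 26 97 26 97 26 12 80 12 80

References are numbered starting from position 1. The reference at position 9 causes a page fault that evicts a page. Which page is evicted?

95

pos 1: 95: miss, frames [95]
pos 2: 97: miss, frames [95, 97]
pos 3: 95: hit
pos 4: 26: miss, frames [95, 97, 26]
pos 5: 97: hit
pos 6: 26: hit
pos 7: 97: hit
pos 8: 26: hit
pos 9: 12: miss, evict 95, frames [97, 26, 12]
At position 9, page 95 is evicted.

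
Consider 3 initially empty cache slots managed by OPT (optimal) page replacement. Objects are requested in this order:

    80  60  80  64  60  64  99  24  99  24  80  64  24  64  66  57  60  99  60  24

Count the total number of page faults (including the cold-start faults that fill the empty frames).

80 -> fault, frames {80}
60 -> fault, frames {80,60}
80 -> hit
64 -> fault, frames {80,60,64}
60 -> hit
64 -> hit
99 -> fault, evict 60, frames {80,64,99}
24 -> fault, evict 64, frames {80,99,24}
99 -> hit
24 -> hit
80 -> hit
64 -> fault, evict 80, frames {99,24,64}
24 -> hit
64 -> hit
66 -> fault, evict 64, frames {99,24,66}
57 -> fault, evict 66, frames {99,24,57}
60 -> fault, evict 57, frames {99,24,60}
99 -> hit
60 -> hit
24 -> hit
Page faults: 9.

9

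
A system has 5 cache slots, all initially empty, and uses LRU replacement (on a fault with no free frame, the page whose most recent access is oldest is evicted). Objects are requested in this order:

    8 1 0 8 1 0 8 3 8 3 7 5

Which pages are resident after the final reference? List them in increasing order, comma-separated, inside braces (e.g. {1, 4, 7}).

8 → fault, frames {8}
1 → fault, frames {8,1}
0 → fault, frames {8,1,0}
8 → hit
1 → hit
0 → hit
8 → hit
3 → fault, frames {1,0,8,3}
8 → hit
3 → hit
7 → fault, frames {1,0,8,3,7}
5 → fault, evict 1, frames {0,8,3,7,5}

{0, 3, 5, 7, 8}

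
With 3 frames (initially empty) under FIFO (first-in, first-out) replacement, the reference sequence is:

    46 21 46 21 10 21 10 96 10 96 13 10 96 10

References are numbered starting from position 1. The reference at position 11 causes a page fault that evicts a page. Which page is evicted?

21

pos 1: 46 → fault, frames (46)
pos 2: 21 → fault, frames (46 21)
pos 3: 46 → hit
pos 4: 21 → hit
pos 5: 10 → fault, frames (46 21 10)
pos 6: 21 → hit
pos 7: 10 → hit
pos 8: 96 → fault, evict 46, frames (21 10 96)
pos 9: 10 → hit
pos 10: 96 → hit
pos 11: 13 → fault, evict 21, frames (10 96 13)
At position 11, page 21 is evicted.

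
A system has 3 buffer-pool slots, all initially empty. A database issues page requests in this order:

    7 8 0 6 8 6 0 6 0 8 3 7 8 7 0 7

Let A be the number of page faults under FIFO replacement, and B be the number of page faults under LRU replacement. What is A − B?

Under FIFO: F F F F . . . . . . F F F . F . → 8 faults.
Under LRU: F F F F . . . . . . F F . . F . → 7 faults.
A − B = 8 − 7 = 1.

1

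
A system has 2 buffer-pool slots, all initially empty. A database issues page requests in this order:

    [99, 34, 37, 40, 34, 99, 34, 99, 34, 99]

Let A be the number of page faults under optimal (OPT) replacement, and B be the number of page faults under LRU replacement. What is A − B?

Under OPT: F F F F . F . . . . → 5 faults.
Under LRU: F F F F F F . . . . → 6 faults.
A − B = 5 − 6 = -1.

-1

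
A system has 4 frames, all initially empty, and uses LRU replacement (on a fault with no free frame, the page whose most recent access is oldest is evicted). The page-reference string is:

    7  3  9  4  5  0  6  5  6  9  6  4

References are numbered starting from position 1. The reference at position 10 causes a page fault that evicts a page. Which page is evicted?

pos 1: 7 -> fault, frames {7}
pos 2: 3 -> fault, frames {7,3}
pos 3: 9 -> fault, frames {7,3,9}
pos 4: 4 -> fault, frames {7,3,9,4}
pos 5: 5 -> fault, evict 7, frames {3,9,4,5}
pos 6: 0 -> fault, evict 3, frames {9,4,5,0}
pos 7: 6 -> fault, evict 9, frames {4,5,0,6}
pos 8: 5 -> hit
pos 9: 6 -> hit
pos 10: 9 -> fault, evict 4, frames {0,5,6,9}
At position 10, page 4 is evicted.

4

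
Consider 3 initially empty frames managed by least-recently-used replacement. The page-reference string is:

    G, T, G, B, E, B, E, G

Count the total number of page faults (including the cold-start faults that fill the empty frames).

G: miss, frames [G]
T: miss, frames [G, T]
G: hit
B: miss, frames [T, G, B]
E: miss, evict T, frames [G, B, E]
B: hit
E: hit
G: hit
Page faults: 4.

4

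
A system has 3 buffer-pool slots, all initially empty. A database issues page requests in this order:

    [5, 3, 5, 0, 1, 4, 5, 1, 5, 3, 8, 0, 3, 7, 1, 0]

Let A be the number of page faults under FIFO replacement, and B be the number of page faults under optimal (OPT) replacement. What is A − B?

2

Under FIFO: F F . F F F F . . F F F . F F . → 11 faults.
Under OPT: F F . F F F . . . F F F . F . . → 9 faults.
A − B = 11 − 9 = 2.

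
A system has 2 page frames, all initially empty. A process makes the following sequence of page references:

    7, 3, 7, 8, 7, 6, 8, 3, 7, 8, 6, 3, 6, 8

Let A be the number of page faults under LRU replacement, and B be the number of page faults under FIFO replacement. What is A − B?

Under LRU: F F . F . F F F F F F F . F → 11 faults.
Under FIFO: F F . F F F F F F F F F . F → 12 faults.
A − B = 11 − 12 = -1.

-1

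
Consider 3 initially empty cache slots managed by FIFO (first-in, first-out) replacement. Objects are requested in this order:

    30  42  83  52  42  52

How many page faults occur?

30 → fault, frames {30}
42 → fault, frames {30,42}
83 → fault, frames {30,42,83}
52 → fault, evict 30, frames {42,83,52}
42 → hit
52 → hit
Page faults: 4.

4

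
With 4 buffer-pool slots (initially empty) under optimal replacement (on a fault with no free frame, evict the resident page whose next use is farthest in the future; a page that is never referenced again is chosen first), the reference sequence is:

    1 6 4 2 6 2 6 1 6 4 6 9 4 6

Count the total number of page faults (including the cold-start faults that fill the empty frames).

1 → fault, frames {1}
6 → fault, frames {1,6}
4 → fault, frames {1,6,4}
2 → fault, frames {1,6,4,2}
6 → hit
2 → hit
6 → hit
1 → hit
6 → hit
4 → hit
6 → hit
9 → fault, evict 2, frames {1,6,4,9}
4 → hit
6 → hit
Page faults: 5.

5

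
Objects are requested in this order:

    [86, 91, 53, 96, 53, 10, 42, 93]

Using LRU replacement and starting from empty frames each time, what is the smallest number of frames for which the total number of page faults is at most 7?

f=1: 8 faults
f=2: 7 faults
f=3: 7 faults
f=4: 7 faults
f=5: 7 faults
f=6: 7 faults
f=7: 7 faults
Smallest f with faults ≤ 7 is 2.

2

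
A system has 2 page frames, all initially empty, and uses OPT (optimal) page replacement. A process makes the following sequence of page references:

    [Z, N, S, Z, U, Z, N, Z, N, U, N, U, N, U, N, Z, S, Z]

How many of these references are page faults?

8

Z → miss, frames {Z}
N → miss, frames {Z,N}
S → miss, evict N, frames {Z,S}
Z → hit
U → miss, evict S, frames {Z,U}
Z → hit
N → miss, evict U, frames {Z,N}
Z → hit
N → hit
U → miss, evict Z, frames {N,U}
N → hit
U → hit
N → hit
U → hit
N → hit
Z → miss, evict U, frames {N,Z}
S → miss, evict N, frames {Z,S}
Z → hit
Page faults: 8.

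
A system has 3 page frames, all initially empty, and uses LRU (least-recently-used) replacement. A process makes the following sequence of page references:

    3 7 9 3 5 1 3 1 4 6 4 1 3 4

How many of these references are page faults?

8

3 -> fault, frames [3]
7 -> fault, frames [3, 7]
9 -> fault, frames [3, 7, 9]
3 -> hit
5 -> fault, evict 7, frames [9, 3, 5]
1 -> fault, evict 9, frames [3, 5, 1]
3 -> hit
1 -> hit
4 -> fault, evict 5, frames [3, 1, 4]
6 -> fault, evict 3, frames [1, 4, 6]
4 -> hit
1 -> hit
3 -> fault, evict 6, frames [4, 1, 3]
4 -> hit
Page faults: 8.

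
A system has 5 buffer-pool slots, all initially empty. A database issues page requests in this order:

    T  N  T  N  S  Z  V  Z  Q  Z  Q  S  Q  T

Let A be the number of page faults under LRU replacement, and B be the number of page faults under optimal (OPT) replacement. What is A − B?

1

Under LRU: F F . . F F F . F . . . . F → 7 faults.
Under OPT: F F . . F F F . F . . . . . → 6 faults.
A − B = 7 − 6 = 1.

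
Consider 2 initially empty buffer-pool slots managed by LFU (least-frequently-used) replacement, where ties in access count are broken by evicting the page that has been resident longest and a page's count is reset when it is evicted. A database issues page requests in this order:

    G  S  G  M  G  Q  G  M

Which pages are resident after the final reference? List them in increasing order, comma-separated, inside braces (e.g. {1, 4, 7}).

{G, M}

G → fault, frames [G]
S → fault, frames [G, S]
G → hit
M → fault, evict S, frames [G, M]
G → hit
Q → fault, evict M, frames [G, Q]
G → hit
M → fault, evict Q, frames [G, M]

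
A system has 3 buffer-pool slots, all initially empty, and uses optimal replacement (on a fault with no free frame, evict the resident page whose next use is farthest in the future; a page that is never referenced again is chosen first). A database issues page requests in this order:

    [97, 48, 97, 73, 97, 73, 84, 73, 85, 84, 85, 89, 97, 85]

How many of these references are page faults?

97 -> fault, frames [97]
48 -> fault, frames [97, 48]
97 -> hit
73 -> fault, frames [97, 48, 73]
97 -> hit
73 -> hit
84 -> fault, evict 48, frames [97, 73, 84]
73 -> hit
85 -> fault, evict 73, frames [97, 84, 85]
84 -> hit
85 -> hit
89 -> fault, evict 84, frames [97, 85, 89]
97 -> hit
85 -> hit
Page faults: 6.

6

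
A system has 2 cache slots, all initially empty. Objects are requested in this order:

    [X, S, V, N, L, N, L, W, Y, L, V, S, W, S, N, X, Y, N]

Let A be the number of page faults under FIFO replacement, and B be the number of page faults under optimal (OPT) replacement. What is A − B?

Under FIFO: F F F F F . . F F F F F F . F F F F → 15 faults.
Under OPT: F F F F F . . F F . F F F . F F F . → 13 faults.
A − B = 15 − 13 = 2.

2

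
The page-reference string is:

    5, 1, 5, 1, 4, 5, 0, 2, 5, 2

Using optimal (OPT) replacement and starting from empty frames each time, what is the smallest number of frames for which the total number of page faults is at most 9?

f=1: 10 faults
f=2: 5 faults
f=3: 5 faults
f=4: 5 faults
f=5: 5 faults
Smallest f with faults ≤ 9 is 2.

2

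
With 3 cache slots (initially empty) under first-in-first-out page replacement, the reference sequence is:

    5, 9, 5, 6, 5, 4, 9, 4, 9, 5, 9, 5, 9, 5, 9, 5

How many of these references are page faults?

6

5 → miss, frames (5)
9 → miss, frames (5 9)
5 → hit
6 → miss, frames (5 9 6)
5 → hit
4 → miss, evict 5, frames (9 6 4)
9 → hit
4 → hit
9 → hit
5 → miss, evict 9, frames (6 4 5)
9 → miss, evict 6, frames (4 5 9)
5 → hit
9 → hit
5 → hit
9 → hit
5 → hit
Page faults: 6.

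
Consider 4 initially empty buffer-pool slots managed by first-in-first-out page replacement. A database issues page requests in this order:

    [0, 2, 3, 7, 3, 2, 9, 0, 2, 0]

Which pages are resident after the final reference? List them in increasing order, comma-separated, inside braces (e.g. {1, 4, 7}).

{0, 2, 7, 9}

0: fault, frames [0]
2: fault, frames [0, 2]
3: fault, frames [0, 2, 3]
7: fault, frames [0, 2, 3, 7]
3: hit
2: hit
9: fault, evict 0, frames [2, 3, 7, 9]
0: fault, evict 2, frames [3, 7, 9, 0]
2: fault, evict 3, frames [7, 9, 0, 2]
0: hit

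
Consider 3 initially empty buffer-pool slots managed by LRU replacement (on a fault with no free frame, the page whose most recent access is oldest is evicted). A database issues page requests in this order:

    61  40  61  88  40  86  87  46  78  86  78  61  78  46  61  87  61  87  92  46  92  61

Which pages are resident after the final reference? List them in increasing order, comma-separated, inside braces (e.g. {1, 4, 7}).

{46, 61, 92}

61 -> fault, frames [61]
40 -> fault, frames [61, 40]
61 -> hit
88 -> fault, frames [40, 61, 88]
40 -> hit
86 -> fault, evict 61, frames [88, 40, 86]
87 -> fault, evict 88, frames [40, 86, 87]
46 -> fault, evict 40, frames [86, 87, 46]
78 -> fault, evict 86, frames [87, 46, 78]
86 -> fault, evict 87, frames [46, 78, 86]
78 -> hit
61 -> fault, evict 46, frames [86, 78, 61]
78 -> hit
46 -> fault, evict 86, frames [61, 78, 46]
61 -> hit
87 -> fault, evict 78, frames [46, 61, 87]
61 -> hit
87 -> hit
92 -> fault, evict 46, frames [61, 87, 92]
46 -> fault, evict 61, frames [87, 92, 46]
92 -> hit
61 -> fault, evict 87, frames [46, 92, 61]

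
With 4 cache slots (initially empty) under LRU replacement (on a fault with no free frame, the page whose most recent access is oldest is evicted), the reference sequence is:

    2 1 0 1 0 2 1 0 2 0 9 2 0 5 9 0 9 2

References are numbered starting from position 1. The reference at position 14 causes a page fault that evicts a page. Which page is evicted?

1

pos 1: 2 -> miss, frames (2)
pos 2: 1 -> miss, frames (2 1)
pos 3: 0 -> miss, frames (2 1 0)
pos 4: 1 -> hit
pos 5: 0 -> hit
pos 6: 2 -> hit
pos 7: 1 -> hit
pos 8: 0 -> hit
pos 9: 2 -> hit
pos 10: 0 -> hit
pos 11: 9 -> miss, frames (1 2 0 9)
pos 12: 2 -> hit
pos 13: 0 -> hit
pos 14: 5 -> miss, evict 1, frames (9 2 0 5)
At position 14, page 1 is evicted.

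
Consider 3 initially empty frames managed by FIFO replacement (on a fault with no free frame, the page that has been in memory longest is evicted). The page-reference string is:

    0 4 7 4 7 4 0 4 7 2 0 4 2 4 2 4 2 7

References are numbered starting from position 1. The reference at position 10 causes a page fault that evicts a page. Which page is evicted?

0

pos 1: 0: fault, frames {0}
pos 2: 4: fault, frames {0,4}
pos 3: 7: fault, frames {0,4,7}
pos 4: 4: hit
pos 5: 7: hit
pos 6: 4: hit
pos 7: 0: hit
pos 8: 4: hit
pos 9: 7: hit
pos 10: 2: fault, evict 0, frames {4,7,2}
At position 10, page 0 is evicted.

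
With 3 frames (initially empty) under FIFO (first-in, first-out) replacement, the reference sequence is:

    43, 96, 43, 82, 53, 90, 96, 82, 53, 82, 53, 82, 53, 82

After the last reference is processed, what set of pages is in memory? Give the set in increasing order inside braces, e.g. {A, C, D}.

{53, 82, 96}

43 → miss, frames [43]
96 → miss, frames [43, 96]
43 → hit
82 → miss, frames [43, 96, 82]
53 → miss, evict 43, frames [96, 82, 53]
90 → miss, evict 96, frames [82, 53, 90]
96 → miss, evict 82, frames [53, 90, 96]
82 → miss, evict 53, frames [90, 96, 82]
53 → miss, evict 90, frames [96, 82, 53]
82 → hit
53 → hit
82 → hit
53 → hit
82 → hit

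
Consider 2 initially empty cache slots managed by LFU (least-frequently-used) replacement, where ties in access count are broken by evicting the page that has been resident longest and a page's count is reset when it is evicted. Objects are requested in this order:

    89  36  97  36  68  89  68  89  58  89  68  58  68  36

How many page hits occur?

2

89 → fault, frames (89)
36 → fault, frames (89 36)
97 → fault, evict 89, frames (36 97)
36 → hit
68 → fault, evict 97, frames (36 68)
89 → fault, evict 68, frames (36 89)
68 → fault, evict 89, frames (36 68)
89 → fault, evict 68, frames (36 89)
58 → fault, evict 89, frames (36 58)
89 → fault, evict 58, frames (36 89)
68 → fault, evict 89, frames (36 68)
58 → fault, evict 68, frames (36 58)
68 → fault, evict 58, frames (36 68)
36 → hit
Hits: 2.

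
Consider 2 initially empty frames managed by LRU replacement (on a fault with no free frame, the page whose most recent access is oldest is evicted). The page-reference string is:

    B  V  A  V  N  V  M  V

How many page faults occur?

B -> miss, frames [B]
V -> miss, frames [B, V]
A -> miss, evict B, frames [V, A]
V -> hit
N -> miss, evict A, frames [V, N]
V -> hit
M -> miss, evict N, frames [V, M]
V -> hit
Page faults: 5.

5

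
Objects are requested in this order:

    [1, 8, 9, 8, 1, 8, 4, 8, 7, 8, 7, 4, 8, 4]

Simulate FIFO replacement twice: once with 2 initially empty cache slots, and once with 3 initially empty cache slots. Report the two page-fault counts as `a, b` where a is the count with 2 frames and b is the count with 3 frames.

2 frames: F F F . F F F . F F . F . . → 9 faults.
3 frames: F F F . . . F . F F . . . . → 6 faults.
6 < 9: adding a frame reduced faults, as is typical.

9, 6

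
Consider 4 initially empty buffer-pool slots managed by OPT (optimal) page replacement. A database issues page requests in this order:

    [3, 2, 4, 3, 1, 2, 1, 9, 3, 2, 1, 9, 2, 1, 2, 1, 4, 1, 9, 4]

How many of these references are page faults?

3 → miss, frames {3}
2 → miss, frames {3,2}
4 → miss, frames {3,2,4}
3 → hit
1 → miss, frames {3,2,4,1}
2 → hit
1 → hit
9 → miss, evict 4, frames {3,2,1,9}
3 → hit
2 → hit
1 → hit
9 → hit
2 → hit
1 → hit
2 → hit
1 → hit
4 → miss, evict 2, frames {3,1,9,4}
1 → hit
9 → hit
4 → hit
Page faults: 6.

6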